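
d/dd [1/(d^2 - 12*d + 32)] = 2*(6 - d)/(d^2 - 12*d + 32)^2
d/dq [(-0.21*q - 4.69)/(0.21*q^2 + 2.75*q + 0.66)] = (0.0441*q^2 + 1.9698*q + 12.7589)/(0.0441*q^4 + 1.155*q^3 + 7.8397*q^2 + 3.63*q + 0.4356)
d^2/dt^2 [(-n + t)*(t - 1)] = 2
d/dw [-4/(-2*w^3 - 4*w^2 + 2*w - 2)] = 2*(-3*w^2 - 4*w + 1)/(w^3 + 2*w^2 - w + 1)^2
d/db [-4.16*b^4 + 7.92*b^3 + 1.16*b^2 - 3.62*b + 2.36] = -16.64*b^3 + 23.76*b^2 + 2.32*b - 3.62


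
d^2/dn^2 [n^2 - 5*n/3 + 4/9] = 2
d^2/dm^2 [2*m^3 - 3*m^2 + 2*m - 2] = 12*m - 6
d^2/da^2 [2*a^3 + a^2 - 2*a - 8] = 12*a + 2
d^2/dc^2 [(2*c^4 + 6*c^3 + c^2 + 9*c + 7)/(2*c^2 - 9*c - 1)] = 2*(8*c^6 - 108*c^5 + 474*c^4 + 696*c^3 + 264*c^2 - 306*c + 501)/(8*c^6 - 108*c^5 + 474*c^4 - 621*c^3 - 237*c^2 - 27*c - 1)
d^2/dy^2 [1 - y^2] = -2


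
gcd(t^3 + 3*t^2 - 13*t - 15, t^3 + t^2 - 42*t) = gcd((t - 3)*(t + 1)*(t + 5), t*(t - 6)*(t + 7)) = 1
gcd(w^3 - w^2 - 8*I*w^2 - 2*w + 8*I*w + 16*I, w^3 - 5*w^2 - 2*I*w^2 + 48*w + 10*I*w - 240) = w - 8*I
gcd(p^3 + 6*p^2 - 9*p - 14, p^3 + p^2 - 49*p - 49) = p^2 + 8*p + 7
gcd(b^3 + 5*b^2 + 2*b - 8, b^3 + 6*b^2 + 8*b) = b^2 + 6*b + 8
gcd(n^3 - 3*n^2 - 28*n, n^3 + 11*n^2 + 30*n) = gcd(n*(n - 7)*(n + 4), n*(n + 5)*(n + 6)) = n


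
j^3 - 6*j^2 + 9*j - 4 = (j - 4)*(j - 1)^2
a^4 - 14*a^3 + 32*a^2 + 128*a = a*(a - 8)^2*(a + 2)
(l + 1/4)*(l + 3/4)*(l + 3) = l^3 + 4*l^2 + 51*l/16 + 9/16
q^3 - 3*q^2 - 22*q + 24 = (q - 6)*(q - 1)*(q + 4)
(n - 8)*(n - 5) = n^2 - 13*n + 40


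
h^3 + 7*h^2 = h^2*(h + 7)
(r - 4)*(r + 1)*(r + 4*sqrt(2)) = r^3 - 3*r^2 + 4*sqrt(2)*r^2 - 12*sqrt(2)*r - 4*r - 16*sqrt(2)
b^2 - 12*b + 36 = (b - 6)^2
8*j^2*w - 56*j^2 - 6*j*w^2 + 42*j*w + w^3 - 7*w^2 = (-4*j + w)*(-2*j + w)*(w - 7)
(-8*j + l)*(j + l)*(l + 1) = -8*j^2*l - 8*j^2 - 7*j*l^2 - 7*j*l + l^3 + l^2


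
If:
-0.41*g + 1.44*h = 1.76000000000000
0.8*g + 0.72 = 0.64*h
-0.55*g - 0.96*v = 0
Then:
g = 0.10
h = 1.25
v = -0.06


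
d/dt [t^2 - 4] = 2*t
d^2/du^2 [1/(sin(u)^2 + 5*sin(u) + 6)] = (-4*sin(u)^4 - 15*sin(u)^3 + 5*sin(u)^2 + 60*sin(u) + 38)/(sin(u)^2 + 5*sin(u) + 6)^3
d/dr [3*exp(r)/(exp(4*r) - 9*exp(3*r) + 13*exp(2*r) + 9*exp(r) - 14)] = (-9*exp(4*r) + 54*exp(3*r) - 39*exp(2*r) - 42)*exp(r)/(exp(8*r) - 18*exp(7*r) + 107*exp(6*r) - 216*exp(5*r) - 21*exp(4*r) + 486*exp(3*r) - 283*exp(2*r) - 252*exp(r) + 196)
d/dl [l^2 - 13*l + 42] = 2*l - 13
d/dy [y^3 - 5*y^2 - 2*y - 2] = 3*y^2 - 10*y - 2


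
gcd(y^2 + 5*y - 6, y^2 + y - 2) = y - 1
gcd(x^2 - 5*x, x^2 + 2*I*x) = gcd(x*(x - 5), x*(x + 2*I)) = x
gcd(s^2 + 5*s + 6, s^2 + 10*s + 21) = s + 3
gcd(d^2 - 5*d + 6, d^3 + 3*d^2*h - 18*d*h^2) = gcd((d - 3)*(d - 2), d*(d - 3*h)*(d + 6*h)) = 1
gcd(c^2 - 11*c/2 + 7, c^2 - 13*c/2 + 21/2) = c - 7/2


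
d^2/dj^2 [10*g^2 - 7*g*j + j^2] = 2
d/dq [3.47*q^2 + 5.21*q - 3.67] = 6.94*q + 5.21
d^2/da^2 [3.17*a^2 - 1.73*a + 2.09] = 6.34000000000000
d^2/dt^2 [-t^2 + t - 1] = -2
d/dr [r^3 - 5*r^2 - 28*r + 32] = 3*r^2 - 10*r - 28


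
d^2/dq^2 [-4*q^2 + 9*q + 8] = -8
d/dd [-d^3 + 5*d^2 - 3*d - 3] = -3*d^2 + 10*d - 3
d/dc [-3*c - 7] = -3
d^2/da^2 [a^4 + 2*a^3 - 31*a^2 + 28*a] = 12*a^2 + 12*a - 62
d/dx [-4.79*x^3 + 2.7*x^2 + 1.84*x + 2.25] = -14.37*x^2 + 5.4*x + 1.84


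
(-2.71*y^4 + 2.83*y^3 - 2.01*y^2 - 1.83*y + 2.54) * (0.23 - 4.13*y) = 11.1923*y^5 - 12.3112*y^4 + 8.9522*y^3 + 7.0956*y^2 - 10.9111*y + 0.5842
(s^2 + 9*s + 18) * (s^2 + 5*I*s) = s^4 + 9*s^3 + 5*I*s^3 + 18*s^2 + 45*I*s^2 + 90*I*s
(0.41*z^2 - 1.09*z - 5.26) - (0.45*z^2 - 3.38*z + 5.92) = -0.04*z^2 + 2.29*z - 11.18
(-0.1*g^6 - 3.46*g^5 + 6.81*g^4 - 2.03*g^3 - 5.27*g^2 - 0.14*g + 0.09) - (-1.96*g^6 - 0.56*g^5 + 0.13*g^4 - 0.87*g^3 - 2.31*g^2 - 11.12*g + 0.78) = 1.86*g^6 - 2.9*g^5 + 6.68*g^4 - 1.16*g^3 - 2.96*g^2 + 10.98*g - 0.69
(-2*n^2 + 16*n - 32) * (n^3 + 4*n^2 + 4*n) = -2*n^5 + 8*n^4 + 24*n^3 - 64*n^2 - 128*n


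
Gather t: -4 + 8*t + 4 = 8*t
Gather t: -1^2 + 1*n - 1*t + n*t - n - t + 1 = t*(n - 2)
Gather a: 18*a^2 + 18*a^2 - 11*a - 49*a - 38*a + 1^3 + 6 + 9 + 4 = 36*a^2 - 98*a + 20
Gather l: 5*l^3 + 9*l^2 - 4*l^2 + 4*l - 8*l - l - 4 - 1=5*l^3 + 5*l^2 - 5*l - 5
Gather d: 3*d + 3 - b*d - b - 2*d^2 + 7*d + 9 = -b - 2*d^2 + d*(10 - b) + 12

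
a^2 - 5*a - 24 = (a - 8)*(a + 3)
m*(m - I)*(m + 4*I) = m^3 + 3*I*m^2 + 4*m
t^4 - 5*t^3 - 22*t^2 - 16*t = t*(t - 8)*(t + 1)*(t + 2)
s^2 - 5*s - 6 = (s - 6)*(s + 1)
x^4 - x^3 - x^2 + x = x*(x - 1)^2*(x + 1)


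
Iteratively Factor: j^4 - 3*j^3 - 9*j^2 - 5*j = (j)*(j^3 - 3*j^2 - 9*j - 5) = j*(j + 1)*(j^2 - 4*j - 5) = j*(j - 5)*(j + 1)*(j + 1)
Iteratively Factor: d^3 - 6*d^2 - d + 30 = (d + 2)*(d^2 - 8*d + 15) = (d - 5)*(d + 2)*(d - 3)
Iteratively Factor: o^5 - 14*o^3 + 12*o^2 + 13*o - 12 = (o + 1)*(o^4 - o^3 - 13*o^2 + 25*o - 12) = (o - 1)*(o + 1)*(o^3 - 13*o + 12) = (o - 1)^2*(o + 1)*(o^2 + o - 12) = (o - 3)*(o - 1)^2*(o + 1)*(o + 4)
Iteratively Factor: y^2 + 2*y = (y + 2)*(y)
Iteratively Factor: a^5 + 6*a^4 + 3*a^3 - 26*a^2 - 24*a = (a)*(a^4 + 6*a^3 + 3*a^2 - 26*a - 24) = a*(a + 1)*(a^3 + 5*a^2 - 2*a - 24) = a*(a - 2)*(a + 1)*(a^2 + 7*a + 12) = a*(a - 2)*(a + 1)*(a + 4)*(a + 3)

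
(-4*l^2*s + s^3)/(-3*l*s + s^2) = (4*l^2 - s^2)/(3*l - s)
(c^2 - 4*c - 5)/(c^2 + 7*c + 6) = (c - 5)/(c + 6)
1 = 1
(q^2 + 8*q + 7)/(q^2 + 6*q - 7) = (q + 1)/(q - 1)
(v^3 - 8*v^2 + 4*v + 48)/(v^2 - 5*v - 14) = (v^2 - 10*v + 24)/(v - 7)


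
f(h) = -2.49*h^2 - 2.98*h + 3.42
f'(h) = -4.98*h - 2.98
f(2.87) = -25.64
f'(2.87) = -17.27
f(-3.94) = -23.49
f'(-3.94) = 16.64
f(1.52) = -6.86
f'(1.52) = -10.55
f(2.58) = -20.84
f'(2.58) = -15.83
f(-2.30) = -2.90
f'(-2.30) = 8.47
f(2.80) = -24.45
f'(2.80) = -16.92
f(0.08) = 3.17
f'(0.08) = -3.38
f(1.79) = -9.89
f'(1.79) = -11.89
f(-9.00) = -171.45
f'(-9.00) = 41.84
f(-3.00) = -10.05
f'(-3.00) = 11.96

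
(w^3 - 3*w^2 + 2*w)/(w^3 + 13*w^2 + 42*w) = (w^2 - 3*w + 2)/(w^2 + 13*w + 42)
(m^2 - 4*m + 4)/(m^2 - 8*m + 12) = (m - 2)/(m - 6)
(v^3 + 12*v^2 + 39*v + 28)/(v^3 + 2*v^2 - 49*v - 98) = (v^2 + 5*v + 4)/(v^2 - 5*v - 14)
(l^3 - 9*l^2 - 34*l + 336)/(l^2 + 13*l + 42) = (l^2 - 15*l + 56)/(l + 7)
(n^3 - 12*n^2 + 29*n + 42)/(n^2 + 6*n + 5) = (n^2 - 13*n + 42)/(n + 5)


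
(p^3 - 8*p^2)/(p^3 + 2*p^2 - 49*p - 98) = p^2*(p - 8)/(p^3 + 2*p^2 - 49*p - 98)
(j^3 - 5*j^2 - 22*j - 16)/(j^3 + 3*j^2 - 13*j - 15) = (j^2 - 6*j - 16)/(j^2 + 2*j - 15)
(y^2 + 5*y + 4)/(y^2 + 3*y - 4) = (y + 1)/(y - 1)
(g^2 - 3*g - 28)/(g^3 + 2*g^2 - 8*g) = (g - 7)/(g*(g - 2))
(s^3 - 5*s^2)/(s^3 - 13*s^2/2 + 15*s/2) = 2*s/(2*s - 3)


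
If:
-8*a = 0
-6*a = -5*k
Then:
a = 0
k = 0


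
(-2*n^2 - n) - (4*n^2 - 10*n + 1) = -6*n^2 + 9*n - 1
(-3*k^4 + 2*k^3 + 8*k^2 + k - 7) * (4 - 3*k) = 9*k^5 - 18*k^4 - 16*k^3 + 29*k^2 + 25*k - 28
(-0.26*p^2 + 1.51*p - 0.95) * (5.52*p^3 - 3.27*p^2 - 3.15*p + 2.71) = -1.4352*p^5 + 9.1854*p^4 - 9.3627*p^3 - 2.3546*p^2 + 7.0846*p - 2.5745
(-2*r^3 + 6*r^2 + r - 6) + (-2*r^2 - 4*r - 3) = -2*r^3 + 4*r^2 - 3*r - 9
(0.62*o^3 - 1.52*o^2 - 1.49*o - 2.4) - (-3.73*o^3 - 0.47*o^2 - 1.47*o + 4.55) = 4.35*o^3 - 1.05*o^2 - 0.02*o - 6.95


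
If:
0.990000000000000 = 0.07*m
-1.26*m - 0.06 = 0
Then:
No Solution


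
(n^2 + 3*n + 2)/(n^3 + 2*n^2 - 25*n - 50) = (n + 1)/(n^2 - 25)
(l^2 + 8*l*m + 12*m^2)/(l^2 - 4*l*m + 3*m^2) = (l^2 + 8*l*m + 12*m^2)/(l^2 - 4*l*m + 3*m^2)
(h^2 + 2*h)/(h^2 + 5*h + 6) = h/(h + 3)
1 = 1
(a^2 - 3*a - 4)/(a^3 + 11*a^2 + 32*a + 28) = (a^2 - 3*a - 4)/(a^3 + 11*a^2 + 32*a + 28)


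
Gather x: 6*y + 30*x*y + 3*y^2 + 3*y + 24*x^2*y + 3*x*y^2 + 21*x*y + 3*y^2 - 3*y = 24*x^2*y + x*(3*y^2 + 51*y) + 6*y^2 + 6*y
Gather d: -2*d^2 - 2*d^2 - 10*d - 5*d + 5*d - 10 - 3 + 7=-4*d^2 - 10*d - 6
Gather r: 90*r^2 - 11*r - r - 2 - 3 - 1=90*r^2 - 12*r - 6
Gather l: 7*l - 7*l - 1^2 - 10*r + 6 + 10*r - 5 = 0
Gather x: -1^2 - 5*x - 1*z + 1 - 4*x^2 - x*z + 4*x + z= -4*x^2 + x*(-z - 1)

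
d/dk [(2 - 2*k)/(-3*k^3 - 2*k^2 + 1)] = 2*(3*k^3 + 2*k^2 - k*(k - 1)*(9*k + 4) - 1)/(3*k^3 + 2*k^2 - 1)^2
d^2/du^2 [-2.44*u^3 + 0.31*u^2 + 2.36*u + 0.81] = 0.62 - 14.64*u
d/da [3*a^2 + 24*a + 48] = 6*a + 24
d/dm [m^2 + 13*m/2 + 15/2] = 2*m + 13/2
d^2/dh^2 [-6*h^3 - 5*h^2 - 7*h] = -36*h - 10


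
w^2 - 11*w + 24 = (w - 8)*(w - 3)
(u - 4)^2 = u^2 - 8*u + 16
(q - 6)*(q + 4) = q^2 - 2*q - 24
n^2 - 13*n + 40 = (n - 8)*(n - 5)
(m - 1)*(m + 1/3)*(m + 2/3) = m^3 - 7*m/9 - 2/9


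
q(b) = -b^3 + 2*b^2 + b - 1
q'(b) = -3*b^2 + 4*b + 1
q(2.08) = 0.73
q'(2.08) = -3.66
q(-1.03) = 1.18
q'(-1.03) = -6.30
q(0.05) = -0.95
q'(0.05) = 1.19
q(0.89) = 0.77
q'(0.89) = 2.18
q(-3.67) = 71.70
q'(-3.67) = -54.09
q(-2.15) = 16.03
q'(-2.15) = -21.47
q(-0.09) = -1.07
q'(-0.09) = 0.62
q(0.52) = -0.08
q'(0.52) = 2.27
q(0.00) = -1.00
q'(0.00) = 1.00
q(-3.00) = 41.00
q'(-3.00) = -38.00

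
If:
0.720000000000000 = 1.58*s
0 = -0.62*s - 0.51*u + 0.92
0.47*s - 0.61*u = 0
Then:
No Solution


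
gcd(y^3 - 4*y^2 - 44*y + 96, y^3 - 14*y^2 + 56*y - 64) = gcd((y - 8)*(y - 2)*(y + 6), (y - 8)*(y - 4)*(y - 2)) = y^2 - 10*y + 16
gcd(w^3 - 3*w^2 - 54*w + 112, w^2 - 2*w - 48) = w - 8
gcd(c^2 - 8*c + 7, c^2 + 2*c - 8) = 1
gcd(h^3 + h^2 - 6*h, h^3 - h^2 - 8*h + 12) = h^2 + h - 6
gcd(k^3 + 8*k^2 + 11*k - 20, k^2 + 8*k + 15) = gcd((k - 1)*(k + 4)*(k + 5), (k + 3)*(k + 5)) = k + 5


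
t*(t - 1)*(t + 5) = t^3 + 4*t^2 - 5*t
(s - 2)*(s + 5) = s^2 + 3*s - 10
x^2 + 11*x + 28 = (x + 4)*(x + 7)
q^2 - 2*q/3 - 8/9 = (q - 4/3)*(q + 2/3)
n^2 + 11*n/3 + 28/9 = (n + 4/3)*(n + 7/3)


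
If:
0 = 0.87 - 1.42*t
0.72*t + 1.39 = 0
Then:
No Solution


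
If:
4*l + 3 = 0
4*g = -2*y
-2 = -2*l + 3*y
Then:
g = 7/12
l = -3/4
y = -7/6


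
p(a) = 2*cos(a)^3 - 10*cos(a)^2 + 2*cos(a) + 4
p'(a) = -6*sin(a)*cos(a)^2 + 20*sin(a)*cos(a) - 2*sin(a)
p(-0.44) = -0.90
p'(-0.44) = -4.76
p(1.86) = 2.57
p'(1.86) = -7.85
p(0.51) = -0.54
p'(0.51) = 5.31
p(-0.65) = 0.26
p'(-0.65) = -6.12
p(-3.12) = -9.99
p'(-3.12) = 0.60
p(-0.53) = -0.43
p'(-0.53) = -5.45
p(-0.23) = -1.69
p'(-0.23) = -2.69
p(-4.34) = 1.85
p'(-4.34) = -9.38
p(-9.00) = -7.64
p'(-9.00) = 10.39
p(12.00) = -0.23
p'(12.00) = -5.69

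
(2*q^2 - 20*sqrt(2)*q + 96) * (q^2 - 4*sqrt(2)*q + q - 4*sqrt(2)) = 2*q^4 - 28*sqrt(2)*q^3 + 2*q^3 - 28*sqrt(2)*q^2 + 256*q^2 - 384*sqrt(2)*q + 256*q - 384*sqrt(2)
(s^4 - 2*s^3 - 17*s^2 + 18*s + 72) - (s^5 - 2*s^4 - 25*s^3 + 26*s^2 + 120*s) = -s^5 + 3*s^4 + 23*s^3 - 43*s^2 - 102*s + 72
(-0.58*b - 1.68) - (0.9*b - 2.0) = 0.32 - 1.48*b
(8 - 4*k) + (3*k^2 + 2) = 3*k^2 - 4*k + 10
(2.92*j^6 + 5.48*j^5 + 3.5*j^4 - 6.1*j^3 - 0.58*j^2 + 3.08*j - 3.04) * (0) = 0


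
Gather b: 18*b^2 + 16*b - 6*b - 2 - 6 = 18*b^2 + 10*b - 8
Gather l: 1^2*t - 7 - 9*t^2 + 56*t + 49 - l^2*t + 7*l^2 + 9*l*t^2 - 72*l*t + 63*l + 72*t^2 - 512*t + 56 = l^2*(7 - t) + l*(9*t^2 - 72*t + 63) + 63*t^2 - 455*t + 98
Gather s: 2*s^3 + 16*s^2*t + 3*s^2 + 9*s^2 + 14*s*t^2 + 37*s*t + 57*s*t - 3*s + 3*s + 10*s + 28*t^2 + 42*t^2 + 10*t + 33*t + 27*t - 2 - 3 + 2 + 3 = 2*s^3 + s^2*(16*t + 12) + s*(14*t^2 + 94*t + 10) + 70*t^2 + 70*t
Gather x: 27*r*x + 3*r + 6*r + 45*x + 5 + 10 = 9*r + x*(27*r + 45) + 15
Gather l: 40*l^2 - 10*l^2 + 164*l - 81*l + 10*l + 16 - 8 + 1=30*l^2 + 93*l + 9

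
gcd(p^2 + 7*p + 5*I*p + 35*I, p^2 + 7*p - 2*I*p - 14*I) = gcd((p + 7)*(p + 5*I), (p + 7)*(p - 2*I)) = p + 7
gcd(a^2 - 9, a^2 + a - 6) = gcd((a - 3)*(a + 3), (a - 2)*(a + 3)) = a + 3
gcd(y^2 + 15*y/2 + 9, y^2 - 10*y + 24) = 1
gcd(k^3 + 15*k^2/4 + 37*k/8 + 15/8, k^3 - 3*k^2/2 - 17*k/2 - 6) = k^2 + 5*k/2 + 3/2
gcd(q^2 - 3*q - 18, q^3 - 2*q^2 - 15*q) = q + 3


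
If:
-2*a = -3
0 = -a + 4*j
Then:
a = 3/2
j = 3/8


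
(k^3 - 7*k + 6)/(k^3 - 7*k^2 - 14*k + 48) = (k - 1)/(k - 8)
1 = 1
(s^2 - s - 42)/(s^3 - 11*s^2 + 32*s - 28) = (s + 6)/(s^2 - 4*s + 4)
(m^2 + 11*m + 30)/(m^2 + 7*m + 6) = (m + 5)/(m + 1)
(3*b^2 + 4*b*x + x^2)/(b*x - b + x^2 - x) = (3*b + x)/(x - 1)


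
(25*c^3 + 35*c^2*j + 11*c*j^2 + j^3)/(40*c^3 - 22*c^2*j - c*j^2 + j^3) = (5*c^2 + 6*c*j + j^2)/(8*c^2 - 6*c*j + j^2)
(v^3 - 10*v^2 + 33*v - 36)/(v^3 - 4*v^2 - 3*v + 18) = (v - 4)/(v + 2)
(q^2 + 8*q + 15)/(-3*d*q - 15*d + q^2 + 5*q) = (q + 3)/(-3*d + q)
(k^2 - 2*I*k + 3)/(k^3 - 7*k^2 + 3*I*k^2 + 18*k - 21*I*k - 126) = (k + I)/(k^2 + k*(-7 + 6*I) - 42*I)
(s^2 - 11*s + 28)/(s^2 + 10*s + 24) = (s^2 - 11*s + 28)/(s^2 + 10*s + 24)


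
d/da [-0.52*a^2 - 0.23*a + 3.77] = -1.04*a - 0.23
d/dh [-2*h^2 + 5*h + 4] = 5 - 4*h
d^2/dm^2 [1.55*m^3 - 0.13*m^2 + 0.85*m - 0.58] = 9.3*m - 0.26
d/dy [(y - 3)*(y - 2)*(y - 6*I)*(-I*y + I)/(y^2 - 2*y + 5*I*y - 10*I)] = (-2*I*y^3 + y^2*(9 + 4*I) + y*(-40 - 60*I) + 33 + 120*I)/(y^2 + 10*I*y - 25)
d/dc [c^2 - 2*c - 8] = 2*c - 2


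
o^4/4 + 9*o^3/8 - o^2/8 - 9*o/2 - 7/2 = (o/2 + 1/2)*(o/2 + 1)*(o - 2)*(o + 7/2)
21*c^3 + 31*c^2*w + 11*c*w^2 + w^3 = (c + w)*(3*c + w)*(7*c + w)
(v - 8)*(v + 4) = v^2 - 4*v - 32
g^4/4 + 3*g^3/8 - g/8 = g*(g/4 + 1/4)*(g - 1/2)*(g + 1)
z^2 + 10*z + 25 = (z + 5)^2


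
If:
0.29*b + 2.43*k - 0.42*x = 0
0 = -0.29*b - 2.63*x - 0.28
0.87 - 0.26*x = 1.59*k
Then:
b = -3.73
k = 0.50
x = 0.30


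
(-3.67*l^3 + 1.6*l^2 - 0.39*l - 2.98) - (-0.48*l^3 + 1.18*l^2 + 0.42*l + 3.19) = -3.19*l^3 + 0.42*l^2 - 0.81*l - 6.17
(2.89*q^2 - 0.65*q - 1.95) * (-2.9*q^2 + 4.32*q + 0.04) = -8.381*q^4 + 14.3698*q^3 + 2.9626*q^2 - 8.45*q - 0.078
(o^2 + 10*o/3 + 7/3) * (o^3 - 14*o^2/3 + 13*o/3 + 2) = o^5 - 4*o^4/3 - 80*o^3/9 + 50*o^2/9 + 151*o/9 + 14/3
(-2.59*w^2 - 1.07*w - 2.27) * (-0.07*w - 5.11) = 0.1813*w^3 + 13.3098*w^2 + 5.6266*w + 11.5997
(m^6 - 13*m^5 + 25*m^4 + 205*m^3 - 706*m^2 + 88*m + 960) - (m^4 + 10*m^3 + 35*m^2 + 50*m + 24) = m^6 - 13*m^5 + 24*m^4 + 195*m^3 - 741*m^2 + 38*m + 936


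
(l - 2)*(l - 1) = l^2 - 3*l + 2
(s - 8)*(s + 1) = s^2 - 7*s - 8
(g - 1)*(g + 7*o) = g^2 + 7*g*o - g - 7*o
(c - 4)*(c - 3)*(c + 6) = c^3 - c^2 - 30*c + 72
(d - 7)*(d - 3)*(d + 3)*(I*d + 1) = I*d^4 + d^3 - 7*I*d^3 - 7*d^2 - 9*I*d^2 - 9*d + 63*I*d + 63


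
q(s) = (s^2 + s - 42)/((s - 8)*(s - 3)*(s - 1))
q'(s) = (2*s + 1)/((s - 8)*(s - 3)*(s - 1)) - (s^2 + s - 42)/((s - 8)*(s - 3)*(s - 1)^2) - (s^2 + s - 42)/((s - 8)*(s - 3)^2*(s - 1)) - (s^2 + s - 42)/((s - 8)^2*(s - 3)*(s - 1))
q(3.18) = 15.18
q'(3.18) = -92.03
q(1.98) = -6.00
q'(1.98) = 0.07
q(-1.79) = 0.31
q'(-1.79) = 0.23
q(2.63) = -10.02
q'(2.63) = -20.87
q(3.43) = 5.61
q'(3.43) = -15.78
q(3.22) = 12.17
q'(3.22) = -61.44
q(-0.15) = 1.43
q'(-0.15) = 1.85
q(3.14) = 19.92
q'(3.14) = -152.47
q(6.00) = 0.00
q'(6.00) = -0.43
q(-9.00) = -0.01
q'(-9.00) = 0.00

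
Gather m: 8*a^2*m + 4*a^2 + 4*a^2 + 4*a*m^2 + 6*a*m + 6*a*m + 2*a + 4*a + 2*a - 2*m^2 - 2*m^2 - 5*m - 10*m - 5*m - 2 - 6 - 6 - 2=8*a^2 + 8*a + m^2*(4*a - 4) + m*(8*a^2 + 12*a - 20) - 16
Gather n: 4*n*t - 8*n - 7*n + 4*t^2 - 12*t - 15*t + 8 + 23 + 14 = n*(4*t - 15) + 4*t^2 - 27*t + 45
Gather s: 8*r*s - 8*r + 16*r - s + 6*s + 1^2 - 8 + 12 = 8*r + s*(8*r + 5) + 5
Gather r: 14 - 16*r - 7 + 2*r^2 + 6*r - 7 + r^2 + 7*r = 3*r^2 - 3*r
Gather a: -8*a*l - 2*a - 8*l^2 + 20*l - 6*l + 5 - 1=a*(-8*l - 2) - 8*l^2 + 14*l + 4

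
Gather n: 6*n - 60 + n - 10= 7*n - 70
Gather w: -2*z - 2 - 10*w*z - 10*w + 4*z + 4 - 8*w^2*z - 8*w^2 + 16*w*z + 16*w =w^2*(-8*z - 8) + w*(6*z + 6) + 2*z + 2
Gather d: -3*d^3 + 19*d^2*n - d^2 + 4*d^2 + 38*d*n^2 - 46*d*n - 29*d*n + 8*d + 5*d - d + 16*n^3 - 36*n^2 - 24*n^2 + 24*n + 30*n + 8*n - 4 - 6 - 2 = -3*d^3 + d^2*(19*n + 3) + d*(38*n^2 - 75*n + 12) + 16*n^3 - 60*n^2 + 62*n - 12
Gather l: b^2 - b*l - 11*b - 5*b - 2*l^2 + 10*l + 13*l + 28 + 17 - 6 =b^2 - 16*b - 2*l^2 + l*(23 - b) + 39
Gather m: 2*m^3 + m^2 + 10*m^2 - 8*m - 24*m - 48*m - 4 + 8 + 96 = 2*m^3 + 11*m^2 - 80*m + 100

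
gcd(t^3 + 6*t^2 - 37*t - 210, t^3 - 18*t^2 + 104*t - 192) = t - 6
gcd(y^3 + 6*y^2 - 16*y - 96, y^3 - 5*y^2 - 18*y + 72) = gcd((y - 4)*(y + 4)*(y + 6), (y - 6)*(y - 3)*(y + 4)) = y + 4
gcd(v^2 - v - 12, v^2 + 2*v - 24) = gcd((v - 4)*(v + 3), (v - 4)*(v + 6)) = v - 4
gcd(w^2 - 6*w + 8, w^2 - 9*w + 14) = w - 2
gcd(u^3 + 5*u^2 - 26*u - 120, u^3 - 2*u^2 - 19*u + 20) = u^2 - u - 20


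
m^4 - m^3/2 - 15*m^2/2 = m^2*(m - 3)*(m + 5/2)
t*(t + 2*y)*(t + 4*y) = t^3 + 6*t^2*y + 8*t*y^2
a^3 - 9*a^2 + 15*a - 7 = (a - 7)*(a - 1)^2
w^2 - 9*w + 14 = (w - 7)*(w - 2)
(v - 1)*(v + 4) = v^2 + 3*v - 4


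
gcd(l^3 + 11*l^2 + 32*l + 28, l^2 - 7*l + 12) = 1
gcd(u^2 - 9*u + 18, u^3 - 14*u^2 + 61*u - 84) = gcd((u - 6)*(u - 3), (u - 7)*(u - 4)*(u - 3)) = u - 3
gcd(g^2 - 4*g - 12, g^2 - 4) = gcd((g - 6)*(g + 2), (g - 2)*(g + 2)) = g + 2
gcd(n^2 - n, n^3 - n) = n^2 - n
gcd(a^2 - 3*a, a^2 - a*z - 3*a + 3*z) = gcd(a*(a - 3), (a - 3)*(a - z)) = a - 3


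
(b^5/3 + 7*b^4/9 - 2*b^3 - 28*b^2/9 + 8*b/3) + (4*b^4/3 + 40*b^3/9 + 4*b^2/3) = b^5/3 + 19*b^4/9 + 22*b^3/9 - 16*b^2/9 + 8*b/3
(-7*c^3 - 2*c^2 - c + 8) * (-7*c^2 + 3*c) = 49*c^5 - 7*c^4 + c^3 - 59*c^2 + 24*c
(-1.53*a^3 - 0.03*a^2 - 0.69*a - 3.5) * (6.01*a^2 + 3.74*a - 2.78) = -9.1953*a^5 - 5.9025*a^4 - 0.00569999999999915*a^3 - 23.5322*a^2 - 11.1718*a + 9.73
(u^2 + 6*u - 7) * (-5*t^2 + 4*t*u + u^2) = -5*t^2*u^2 - 30*t^2*u + 35*t^2 + 4*t*u^3 + 24*t*u^2 - 28*t*u + u^4 + 6*u^3 - 7*u^2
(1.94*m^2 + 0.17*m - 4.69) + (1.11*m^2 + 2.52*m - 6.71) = 3.05*m^2 + 2.69*m - 11.4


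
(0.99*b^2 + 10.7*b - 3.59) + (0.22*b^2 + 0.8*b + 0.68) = 1.21*b^2 + 11.5*b - 2.91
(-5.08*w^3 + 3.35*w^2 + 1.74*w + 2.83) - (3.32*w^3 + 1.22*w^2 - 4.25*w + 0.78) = -8.4*w^3 + 2.13*w^2 + 5.99*w + 2.05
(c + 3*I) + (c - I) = 2*c + 2*I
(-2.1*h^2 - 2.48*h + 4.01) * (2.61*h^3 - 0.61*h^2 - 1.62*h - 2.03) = -5.481*h^5 - 5.1918*h^4 + 15.3809*h^3 + 5.8345*h^2 - 1.4618*h - 8.1403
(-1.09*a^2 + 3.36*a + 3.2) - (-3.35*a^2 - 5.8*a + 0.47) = 2.26*a^2 + 9.16*a + 2.73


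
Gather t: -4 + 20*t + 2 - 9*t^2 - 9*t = -9*t^2 + 11*t - 2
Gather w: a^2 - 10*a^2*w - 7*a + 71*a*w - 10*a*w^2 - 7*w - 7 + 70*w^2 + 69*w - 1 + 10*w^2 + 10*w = a^2 - 7*a + w^2*(80 - 10*a) + w*(-10*a^2 + 71*a + 72) - 8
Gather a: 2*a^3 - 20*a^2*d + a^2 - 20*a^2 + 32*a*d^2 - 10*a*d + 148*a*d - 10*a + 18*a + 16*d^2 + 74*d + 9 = 2*a^3 + a^2*(-20*d - 19) + a*(32*d^2 + 138*d + 8) + 16*d^2 + 74*d + 9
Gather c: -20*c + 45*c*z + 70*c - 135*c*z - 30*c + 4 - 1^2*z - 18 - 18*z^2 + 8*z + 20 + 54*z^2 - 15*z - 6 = c*(20 - 90*z) + 36*z^2 - 8*z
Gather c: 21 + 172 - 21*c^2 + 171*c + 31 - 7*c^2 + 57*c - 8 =-28*c^2 + 228*c + 216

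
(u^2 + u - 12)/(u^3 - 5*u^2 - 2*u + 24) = (u + 4)/(u^2 - 2*u - 8)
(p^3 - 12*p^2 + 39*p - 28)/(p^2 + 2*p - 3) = (p^2 - 11*p + 28)/(p + 3)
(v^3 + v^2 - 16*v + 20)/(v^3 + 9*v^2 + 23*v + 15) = (v^2 - 4*v + 4)/(v^2 + 4*v + 3)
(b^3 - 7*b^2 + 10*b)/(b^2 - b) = (b^2 - 7*b + 10)/(b - 1)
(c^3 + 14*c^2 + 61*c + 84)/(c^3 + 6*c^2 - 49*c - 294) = (c^2 + 7*c + 12)/(c^2 - c - 42)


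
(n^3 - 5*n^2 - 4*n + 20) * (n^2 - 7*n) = n^5 - 12*n^4 + 31*n^3 + 48*n^2 - 140*n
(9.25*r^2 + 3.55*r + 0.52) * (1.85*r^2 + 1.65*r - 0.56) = 17.1125*r^4 + 21.83*r^3 + 1.6395*r^2 - 1.13*r - 0.2912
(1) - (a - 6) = 7 - a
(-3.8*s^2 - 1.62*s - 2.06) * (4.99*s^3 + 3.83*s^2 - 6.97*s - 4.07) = -18.962*s^5 - 22.6378*s^4 + 10.002*s^3 + 18.8676*s^2 + 20.9516*s + 8.3842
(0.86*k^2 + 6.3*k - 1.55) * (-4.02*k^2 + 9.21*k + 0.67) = -3.4572*k^4 - 17.4054*k^3 + 64.8302*k^2 - 10.0545*k - 1.0385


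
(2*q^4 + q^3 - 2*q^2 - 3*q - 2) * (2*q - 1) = 4*q^5 - 5*q^3 - 4*q^2 - q + 2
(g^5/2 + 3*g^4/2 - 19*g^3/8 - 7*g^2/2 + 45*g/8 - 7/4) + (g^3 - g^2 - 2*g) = g^5/2 + 3*g^4/2 - 11*g^3/8 - 9*g^2/2 + 29*g/8 - 7/4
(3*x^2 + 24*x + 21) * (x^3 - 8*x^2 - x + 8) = 3*x^5 - 174*x^3 - 168*x^2 + 171*x + 168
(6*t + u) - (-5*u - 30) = 6*t + 6*u + 30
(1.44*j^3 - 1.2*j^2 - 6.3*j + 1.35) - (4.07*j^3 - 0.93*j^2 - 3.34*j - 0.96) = -2.63*j^3 - 0.27*j^2 - 2.96*j + 2.31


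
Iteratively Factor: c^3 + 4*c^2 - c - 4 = (c + 4)*(c^2 - 1) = (c + 1)*(c + 4)*(c - 1)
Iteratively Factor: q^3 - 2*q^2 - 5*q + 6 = (q - 3)*(q^2 + q - 2) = (q - 3)*(q + 2)*(q - 1)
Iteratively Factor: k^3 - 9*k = (k)*(k^2 - 9) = k*(k + 3)*(k - 3)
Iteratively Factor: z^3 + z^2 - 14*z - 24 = (z + 2)*(z^2 - z - 12) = (z - 4)*(z + 2)*(z + 3)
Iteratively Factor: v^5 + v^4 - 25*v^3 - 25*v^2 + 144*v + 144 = (v - 4)*(v^4 + 5*v^3 - 5*v^2 - 45*v - 36) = (v - 4)*(v + 4)*(v^3 + v^2 - 9*v - 9) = (v - 4)*(v + 1)*(v + 4)*(v^2 - 9) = (v - 4)*(v + 1)*(v + 3)*(v + 4)*(v - 3)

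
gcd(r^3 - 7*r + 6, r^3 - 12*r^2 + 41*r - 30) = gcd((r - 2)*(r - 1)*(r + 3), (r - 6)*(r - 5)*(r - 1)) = r - 1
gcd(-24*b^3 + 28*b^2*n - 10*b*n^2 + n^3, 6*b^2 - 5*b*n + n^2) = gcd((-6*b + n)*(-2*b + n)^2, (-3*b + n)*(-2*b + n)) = 2*b - n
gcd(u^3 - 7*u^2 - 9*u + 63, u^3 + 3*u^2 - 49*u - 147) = u^2 - 4*u - 21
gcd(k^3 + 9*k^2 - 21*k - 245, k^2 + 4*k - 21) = k + 7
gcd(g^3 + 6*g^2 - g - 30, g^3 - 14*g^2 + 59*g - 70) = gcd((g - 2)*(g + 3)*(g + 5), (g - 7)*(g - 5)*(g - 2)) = g - 2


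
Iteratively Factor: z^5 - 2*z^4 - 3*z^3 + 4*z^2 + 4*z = (z)*(z^4 - 2*z^3 - 3*z^2 + 4*z + 4) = z*(z + 1)*(z^3 - 3*z^2 + 4) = z*(z - 2)*(z + 1)*(z^2 - z - 2) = z*(z - 2)*(z + 1)^2*(z - 2)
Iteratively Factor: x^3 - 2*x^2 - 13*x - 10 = (x - 5)*(x^2 + 3*x + 2) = (x - 5)*(x + 1)*(x + 2)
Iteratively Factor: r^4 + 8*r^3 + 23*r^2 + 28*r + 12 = (r + 2)*(r^3 + 6*r^2 + 11*r + 6) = (r + 1)*(r + 2)*(r^2 + 5*r + 6) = (r + 1)*(r + 2)^2*(r + 3)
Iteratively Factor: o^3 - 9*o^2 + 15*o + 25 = (o - 5)*(o^2 - 4*o - 5) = (o - 5)*(o + 1)*(o - 5)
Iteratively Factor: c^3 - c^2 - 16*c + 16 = (c - 1)*(c^2 - 16) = (c - 4)*(c - 1)*(c + 4)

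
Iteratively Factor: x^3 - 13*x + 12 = (x - 1)*(x^2 + x - 12) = (x - 3)*(x - 1)*(x + 4)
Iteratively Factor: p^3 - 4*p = (p + 2)*(p^2 - 2*p) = (p - 2)*(p + 2)*(p)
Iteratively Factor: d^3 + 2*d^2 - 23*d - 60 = (d - 5)*(d^2 + 7*d + 12) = (d - 5)*(d + 4)*(d + 3)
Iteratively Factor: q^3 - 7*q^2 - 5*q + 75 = (q - 5)*(q^2 - 2*q - 15) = (q - 5)^2*(q + 3)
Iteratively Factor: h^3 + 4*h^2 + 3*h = (h + 3)*(h^2 + h) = h*(h + 3)*(h + 1)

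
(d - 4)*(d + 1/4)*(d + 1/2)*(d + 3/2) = d^4 - 7*d^3/4 - 31*d^2/4 - 77*d/16 - 3/4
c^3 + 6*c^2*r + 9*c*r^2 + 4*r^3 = (c + r)^2*(c + 4*r)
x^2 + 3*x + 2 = (x + 1)*(x + 2)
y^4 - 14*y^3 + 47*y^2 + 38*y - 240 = (y - 8)*(y - 5)*(y - 3)*(y + 2)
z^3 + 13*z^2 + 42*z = z*(z + 6)*(z + 7)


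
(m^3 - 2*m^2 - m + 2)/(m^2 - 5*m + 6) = (m^2 - 1)/(m - 3)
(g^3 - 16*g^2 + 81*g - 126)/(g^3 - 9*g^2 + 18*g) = (g - 7)/g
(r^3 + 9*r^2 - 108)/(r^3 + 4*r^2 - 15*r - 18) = (r + 6)/(r + 1)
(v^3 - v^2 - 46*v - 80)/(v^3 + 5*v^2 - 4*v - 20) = (v - 8)/(v - 2)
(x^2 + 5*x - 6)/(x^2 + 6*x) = (x - 1)/x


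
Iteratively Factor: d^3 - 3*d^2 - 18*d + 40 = (d - 2)*(d^2 - d - 20) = (d - 5)*(d - 2)*(d + 4)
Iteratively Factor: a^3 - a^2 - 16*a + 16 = (a - 1)*(a^2 - 16) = (a - 1)*(a + 4)*(a - 4)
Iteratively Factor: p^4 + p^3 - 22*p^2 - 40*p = (p)*(p^3 + p^2 - 22*p - 40) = p*(p - 5)*(p^2 + 6*p + 8) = p*(p - 5)*(p + 4)*(p + 2)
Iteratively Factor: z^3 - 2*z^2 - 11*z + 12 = (z - 1)*(z^2 - z - 12) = (z - 1)*(z + 3)*(z - 4)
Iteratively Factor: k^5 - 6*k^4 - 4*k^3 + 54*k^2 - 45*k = (k)*(k^4 - 6*k^3 - 4*k^2 + 54*k - 45) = k*(k - 5)*(k^3 - k^2 - 9*k + 9) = k*(k - 5)*(k - 3)*(k^2 + 2*k - 3) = k*(k - 5)*(k - 3)*(k + 3)*(k - 1)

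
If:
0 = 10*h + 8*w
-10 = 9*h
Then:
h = -10/9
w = 25/18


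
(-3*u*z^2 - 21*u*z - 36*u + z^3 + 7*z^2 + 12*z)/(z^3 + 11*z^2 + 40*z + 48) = (-3*u + z)/(z + 4)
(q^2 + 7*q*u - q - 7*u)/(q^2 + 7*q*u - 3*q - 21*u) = (q - 1)/(q - 3)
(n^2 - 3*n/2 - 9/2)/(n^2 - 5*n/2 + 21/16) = 8*(2*n^2 - 3*n - 9)/(16*n^2 - 40*n + 21)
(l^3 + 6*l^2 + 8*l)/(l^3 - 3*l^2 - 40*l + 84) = l*(l^2 + 6*l + 8)/(l^3 - 3*l^2 - 40*l + 84)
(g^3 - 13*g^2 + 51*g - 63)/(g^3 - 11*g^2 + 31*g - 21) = (g - 3)/(g - 1)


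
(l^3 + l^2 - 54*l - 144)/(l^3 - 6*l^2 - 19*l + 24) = (l + 6)/(l - 1)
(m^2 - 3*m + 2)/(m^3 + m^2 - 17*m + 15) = (m - 2)/(m^2 + 2*m - 15)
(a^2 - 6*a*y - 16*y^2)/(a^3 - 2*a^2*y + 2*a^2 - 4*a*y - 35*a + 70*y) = (a^2 - 6*a*y - 16*y^2)/(a^3 - 2*a^2*y + 2*a^2 - 4*a*y - 35*a + 70*y)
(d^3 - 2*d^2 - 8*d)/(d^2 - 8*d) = (d^2 - 2*d - 8)/(d - 8)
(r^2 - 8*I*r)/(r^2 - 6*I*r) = (r - 8*I)/(r - 6*I)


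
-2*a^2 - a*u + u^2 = (-2*a + u)*(a + u)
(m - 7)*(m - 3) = m^2 - 10*m + 21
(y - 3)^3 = y^3 - 9*y^2 + 27*y - 27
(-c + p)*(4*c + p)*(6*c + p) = -24*c^3 + 14*c^2*p + 9*c*p^2 + p^3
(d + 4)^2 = d^2 + 8*d + 16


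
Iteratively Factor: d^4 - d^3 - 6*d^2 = (d - 3)*(d^3 + 2*d^2) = d*(d - 3)*(d^2 + 2*d) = d*(d - 3)*(d + 2)*(d)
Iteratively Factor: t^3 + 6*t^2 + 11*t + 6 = (t + 3)*(t^2 + 3*t + 2) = (t + 1)*(t + 3)*(t + 2)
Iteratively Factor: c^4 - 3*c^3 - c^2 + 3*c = (c + 1)*(c^3 - 4*c^2 + 3*c) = (c - 3)*(c + 1)*(c^2 - c) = c*(c - 3)*(c + 1)*(c - 1)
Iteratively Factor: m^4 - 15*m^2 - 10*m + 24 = (m + 3)*(m^3 - 3*m^2 - 6*m + 8) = (m + 2)*(m + 3)*(m^2 - 5*m + 4) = (m - 4)*(m + 2)*(m + 3)*(m - 1)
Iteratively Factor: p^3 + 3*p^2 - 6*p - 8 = (p + 4)*(p^2 - p - 2) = (p - 2)*(p + 4)*(p + 1)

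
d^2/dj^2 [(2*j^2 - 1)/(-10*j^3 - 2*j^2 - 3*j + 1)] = 2*(-200*j^6 + 780*j^4 + 32*j^3 + 90*j^2 + 48*j + 9)/(1000*j^9 + 600*j^8 + 1020*j^7 + 68*j^6 + 186*j^5 - 138*j^4 + 21*j^3 - 21*j^2 + 9*j - 1)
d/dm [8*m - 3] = 8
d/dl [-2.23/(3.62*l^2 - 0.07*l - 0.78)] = (16.1452*l - 0.1561)/(-3.62*l^2 + 0.07*l + 0.78)^2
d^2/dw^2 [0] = 0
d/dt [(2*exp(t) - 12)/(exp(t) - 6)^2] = -2*exp(t)/(exp(t) - 6)^2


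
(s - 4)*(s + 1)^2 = s^3 - 2*s^2 - 7*s - 4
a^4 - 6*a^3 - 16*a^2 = a^2*(a - 8)*(a + 2)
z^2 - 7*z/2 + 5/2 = (z - 5/2)*(z - 1)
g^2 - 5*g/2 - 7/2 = (g - 7/2)*(g + 1)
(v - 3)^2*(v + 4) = v^3 - 2*v^2 - 15*v + 36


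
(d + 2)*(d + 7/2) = d^2 + 11*d/2 + 7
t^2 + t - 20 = (t - 4)*(t + 5)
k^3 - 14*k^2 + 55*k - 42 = (k - 7)*(k - 6)*(k - 1)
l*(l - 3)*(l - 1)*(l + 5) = l^4 + l^3 - 17*l^2 + 15*l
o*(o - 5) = o^2 - 5*o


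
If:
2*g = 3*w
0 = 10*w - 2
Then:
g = 3/10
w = 1/5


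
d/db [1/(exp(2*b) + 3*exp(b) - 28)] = (-2*exp(b) - 3)*exp(b)/(exp(2*b) + 3*exp(b) - 28)^2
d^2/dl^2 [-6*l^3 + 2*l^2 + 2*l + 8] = 4 - 36*l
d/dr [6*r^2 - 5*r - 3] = 12*r - 5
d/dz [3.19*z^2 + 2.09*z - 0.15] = 6.38*z + 2.09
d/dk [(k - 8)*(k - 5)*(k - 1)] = 3*k^2 - 28*k + 53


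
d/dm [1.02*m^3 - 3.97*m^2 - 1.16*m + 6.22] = 3.06*m^2 - 7.94*m - 1.16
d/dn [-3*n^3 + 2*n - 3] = 2 - 9*n^2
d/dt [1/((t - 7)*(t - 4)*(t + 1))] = (-(t - 7)*(t - 4) - (t - 7)*(t + 1) - (t - 4)*(t + 1))/((t - 7)^2*(t - 4)^2*(t + 1)^2)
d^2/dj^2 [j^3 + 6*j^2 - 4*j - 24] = 6*j + 12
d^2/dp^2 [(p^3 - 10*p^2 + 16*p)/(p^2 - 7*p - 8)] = 6/(p^3 + 3*p^2 + 3*p + 1)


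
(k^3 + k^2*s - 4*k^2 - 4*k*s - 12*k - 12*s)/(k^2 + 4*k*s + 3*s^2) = (k^2 - 4*k - 12)/(k + 3*s)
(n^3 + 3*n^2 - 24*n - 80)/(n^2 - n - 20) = n + 4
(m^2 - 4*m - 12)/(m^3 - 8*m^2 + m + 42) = (m - 6)/(m^2 - 10*m + 21)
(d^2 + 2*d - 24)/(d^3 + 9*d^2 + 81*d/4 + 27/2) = 4*(d - 4)/(4*d^2 + 12*d + 9)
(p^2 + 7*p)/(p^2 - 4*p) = (p + 7)/(p - 4)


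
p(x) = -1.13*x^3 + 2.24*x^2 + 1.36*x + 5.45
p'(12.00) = -433.04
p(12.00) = -1608.31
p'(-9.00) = -313.55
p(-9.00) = 998.42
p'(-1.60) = -14.49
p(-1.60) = 13.64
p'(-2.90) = -40.14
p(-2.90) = 47.90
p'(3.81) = -30.78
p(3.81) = -19.35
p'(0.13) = 1.89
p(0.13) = 5.66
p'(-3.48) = -55.28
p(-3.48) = 75.47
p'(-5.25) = -115.60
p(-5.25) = 223.56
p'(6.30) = -104.97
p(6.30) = -179.63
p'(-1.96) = -20.44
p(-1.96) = 19.90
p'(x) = -3.39*x^2 + 4.48*x + 1.36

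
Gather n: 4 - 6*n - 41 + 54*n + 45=48*n + 8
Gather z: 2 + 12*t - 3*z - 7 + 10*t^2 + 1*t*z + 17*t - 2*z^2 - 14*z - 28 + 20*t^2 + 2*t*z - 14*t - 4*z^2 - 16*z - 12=30*t^2 + 15*t - 6*z^2 + z*(3*t - 33) - 45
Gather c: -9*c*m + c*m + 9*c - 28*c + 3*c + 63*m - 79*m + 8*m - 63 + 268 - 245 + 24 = c*(-8*m - 16) - 8*m - 16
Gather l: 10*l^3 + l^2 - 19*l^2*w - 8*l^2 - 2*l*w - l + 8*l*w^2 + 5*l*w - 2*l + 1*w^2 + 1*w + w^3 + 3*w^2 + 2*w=10*l^3 + l^2*(-19*w - 7) + l*(8*w^2 + 3*w - 3) + w^3 + 4*w^2 + 3*w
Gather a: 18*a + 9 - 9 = 18*a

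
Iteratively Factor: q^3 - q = (q + 1)*(q^2 - q) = q*(q + 1)*(q - 1)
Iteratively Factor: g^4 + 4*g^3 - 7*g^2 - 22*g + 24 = (g - 2)*(g^3 + 6*g^2 + 5*g - 12) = (g - 2)*(g - 1)*(g^2 + 7*g + 12) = (g - 2)*(g - 1)*(g + 3)*(g + 4)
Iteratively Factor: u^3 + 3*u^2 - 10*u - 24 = (u - 3)*(u^2 + 6*u + 8) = (u - 3)*(u + 2)*(u + 4)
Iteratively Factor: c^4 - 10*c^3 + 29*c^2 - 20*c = (c - 5)*(c^3 - 5*c^2 + 4*c) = (c - 5)*(c - 4)*(c^2 - c) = c*(c - 5)*(c - 4)*(c - 1)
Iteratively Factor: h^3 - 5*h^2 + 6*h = (h - 3)*(h^2 - 2*h) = (h - 3)*(h - 2)*(h)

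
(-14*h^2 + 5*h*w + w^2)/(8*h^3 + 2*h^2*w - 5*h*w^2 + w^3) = (7*h + w)/(-4*h^2 - 3*h*w + w^2)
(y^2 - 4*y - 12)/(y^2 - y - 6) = (y - 6)/(y - 3)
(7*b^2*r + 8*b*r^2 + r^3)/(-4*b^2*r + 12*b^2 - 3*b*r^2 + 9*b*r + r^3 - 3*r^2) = r*(7*b + r)/(-4*b*r + 12*b + r^2 - 3*r)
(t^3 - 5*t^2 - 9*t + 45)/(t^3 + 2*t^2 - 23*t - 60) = (t - 3)/(t + 4)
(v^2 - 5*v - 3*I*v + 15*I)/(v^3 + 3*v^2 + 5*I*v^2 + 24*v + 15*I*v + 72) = (v - 5)/(v^2 + v*(3 + 8*I) + 24*I)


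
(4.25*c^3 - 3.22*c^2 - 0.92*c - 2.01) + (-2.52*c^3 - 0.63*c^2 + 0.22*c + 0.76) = 1.73*c^3 - 3.85*c^2 - 0.7*c - 1.25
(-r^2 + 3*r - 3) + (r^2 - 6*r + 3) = -3*r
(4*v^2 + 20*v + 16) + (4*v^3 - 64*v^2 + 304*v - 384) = 4*v^3 - 60*v^2 + 324*v - 368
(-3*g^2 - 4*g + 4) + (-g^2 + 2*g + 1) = -4*g^2 - 2*g + 5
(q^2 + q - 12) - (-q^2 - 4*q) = 2*q^2 + 5*q - 12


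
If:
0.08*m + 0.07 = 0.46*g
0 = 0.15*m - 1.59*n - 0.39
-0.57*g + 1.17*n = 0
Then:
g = 5.93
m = 33.23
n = 2.89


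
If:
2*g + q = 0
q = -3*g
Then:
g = 0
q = 0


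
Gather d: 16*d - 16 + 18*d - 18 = 34*d - 34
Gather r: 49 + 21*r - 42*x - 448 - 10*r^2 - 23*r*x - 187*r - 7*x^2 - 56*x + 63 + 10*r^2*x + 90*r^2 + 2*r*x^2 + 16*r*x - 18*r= r^2*(10*x + 80) + r*(2*x^2 - 7*x - 184) - 7*x^2 - 98*x - 336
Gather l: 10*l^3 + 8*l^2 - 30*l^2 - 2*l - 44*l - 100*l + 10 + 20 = 10*l^3 - 22*l^2 - 146*l + 30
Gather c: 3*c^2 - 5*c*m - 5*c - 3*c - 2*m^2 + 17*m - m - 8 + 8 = 3*c^2 + c*(-5*m - 8) - 2*m^2 + 16*m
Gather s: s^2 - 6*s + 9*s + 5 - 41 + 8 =s^2 + 3*s - 28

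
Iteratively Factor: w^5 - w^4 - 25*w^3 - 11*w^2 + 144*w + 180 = (w + 2)*(w^4 - 3*w^3 - 19*w^2 + 27*w + 90) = (w + 2)^2*(w^3 - 5*w^2 - 9*w + 45) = (w + 2)^2*(w + 3)*(w^2 - 8*w + 15) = (w - 3)*(w + 2)^2*(w + 3)*(w - 5)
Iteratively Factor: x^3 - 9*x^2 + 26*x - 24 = (x - 4)*(x^2 - 5*x + 6) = (x - 4)*(x - 2)*(x - 3)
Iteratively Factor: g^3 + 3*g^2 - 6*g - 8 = (g - 2)*(g^2 + 5*g + 4) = (g - 2)*(g + 4)*(g + 1)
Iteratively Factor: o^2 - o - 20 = (o + 4)*(o - 5)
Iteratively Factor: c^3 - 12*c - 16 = (c + 2)*(c^2 - 2*c - 8) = (c + 2)^2*(c - 4)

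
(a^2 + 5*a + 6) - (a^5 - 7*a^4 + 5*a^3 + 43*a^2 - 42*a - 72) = -a^5 + 7*a^4 - 5*a^3 - 42*a^2 + 47*a + 78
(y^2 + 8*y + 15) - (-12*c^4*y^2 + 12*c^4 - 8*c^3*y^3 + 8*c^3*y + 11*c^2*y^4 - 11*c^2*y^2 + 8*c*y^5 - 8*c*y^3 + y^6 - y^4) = 12*c^4*y^2 - 12*c^4 + 8*c^3*y^3 - 8*c^3*y - 11*c^2*y^4 + 11*c^2*y^2 - 8*c*y^5 + 8*c*y^3 - y^6 + y^4 + y^2 + 8*y + 15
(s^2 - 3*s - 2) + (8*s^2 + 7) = 9*s^2 - 3*s + 5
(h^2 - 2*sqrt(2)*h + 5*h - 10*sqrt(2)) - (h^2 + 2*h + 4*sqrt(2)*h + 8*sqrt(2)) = -6*sqrt(2)*h + 3*h - 18*sqrt(2)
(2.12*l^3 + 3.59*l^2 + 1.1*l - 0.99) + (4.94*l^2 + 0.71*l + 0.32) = 2.12*l^3 + 8.53*l^2 + 1.81*l - 0.67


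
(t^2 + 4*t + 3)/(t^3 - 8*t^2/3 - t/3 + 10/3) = 3*(t + 3)/(3*t^2 - 11*t + 10)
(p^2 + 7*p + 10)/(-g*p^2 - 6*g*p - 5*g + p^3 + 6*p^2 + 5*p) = (p + 2)/(-g*p - g + p^2 + p)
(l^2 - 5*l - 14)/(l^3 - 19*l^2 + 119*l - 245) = (l + 2)/(l^2 - 12*l + 35)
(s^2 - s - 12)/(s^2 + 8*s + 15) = (s - 4)/(s + 5)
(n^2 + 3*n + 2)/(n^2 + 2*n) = (n + 1)/n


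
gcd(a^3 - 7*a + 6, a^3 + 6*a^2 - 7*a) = a - 1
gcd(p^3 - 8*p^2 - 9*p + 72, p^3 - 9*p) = p^2 - 9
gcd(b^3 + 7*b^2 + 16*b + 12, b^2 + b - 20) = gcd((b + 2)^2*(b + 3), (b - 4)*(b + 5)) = 1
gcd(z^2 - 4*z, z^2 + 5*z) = z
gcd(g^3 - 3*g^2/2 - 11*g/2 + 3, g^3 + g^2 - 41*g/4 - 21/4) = g - 3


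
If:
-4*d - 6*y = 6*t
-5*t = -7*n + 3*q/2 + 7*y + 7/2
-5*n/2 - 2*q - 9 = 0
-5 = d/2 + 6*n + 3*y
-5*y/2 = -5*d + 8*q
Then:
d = -40166/1415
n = 32146/4245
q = -11857/849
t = 43872/1415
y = -51284/4245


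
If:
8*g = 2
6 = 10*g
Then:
No Solution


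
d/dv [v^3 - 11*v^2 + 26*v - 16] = 3*v^2 - 22*v + 26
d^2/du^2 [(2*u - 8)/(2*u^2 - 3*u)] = 16*(u^3 - 12*u^2 + 18*u - 9)/(u^3*(8*u^3 - 36*u^2 + 54*u - 27))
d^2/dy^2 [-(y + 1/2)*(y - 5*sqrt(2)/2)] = -2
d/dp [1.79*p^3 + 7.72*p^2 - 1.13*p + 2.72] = 5.37*p^2 + 15.44*p - 1.13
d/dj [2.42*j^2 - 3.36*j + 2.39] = 4.84*j - 3.36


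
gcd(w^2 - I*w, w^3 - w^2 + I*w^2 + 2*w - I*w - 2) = w - I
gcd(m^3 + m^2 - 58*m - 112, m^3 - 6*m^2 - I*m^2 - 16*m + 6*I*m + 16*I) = m^2 - 6*m - 16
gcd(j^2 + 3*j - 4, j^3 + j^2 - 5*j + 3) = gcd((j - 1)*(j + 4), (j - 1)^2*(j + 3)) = j - 1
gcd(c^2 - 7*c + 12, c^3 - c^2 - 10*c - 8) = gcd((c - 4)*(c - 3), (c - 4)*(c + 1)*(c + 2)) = c - 4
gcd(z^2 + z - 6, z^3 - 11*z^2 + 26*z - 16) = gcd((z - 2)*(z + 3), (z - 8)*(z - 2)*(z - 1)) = z - 2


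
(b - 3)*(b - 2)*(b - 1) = b^3 - 6*b^2 + 11*b - 6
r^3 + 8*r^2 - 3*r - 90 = (r - 3)*(r + 5)*(r + 6)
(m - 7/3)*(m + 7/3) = m^2 - 49/9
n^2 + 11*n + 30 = (n + 5)*(n + 6)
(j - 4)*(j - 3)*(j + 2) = j^3 - 5*j^2 - 2*j + 24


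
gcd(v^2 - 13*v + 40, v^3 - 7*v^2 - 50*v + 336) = v - 8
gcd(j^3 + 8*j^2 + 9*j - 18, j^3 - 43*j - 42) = j + 6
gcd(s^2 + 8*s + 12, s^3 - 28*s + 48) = s + 6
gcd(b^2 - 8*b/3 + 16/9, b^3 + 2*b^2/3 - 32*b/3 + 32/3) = b - 4/3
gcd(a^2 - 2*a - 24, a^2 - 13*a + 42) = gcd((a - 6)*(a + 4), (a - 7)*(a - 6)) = a - 6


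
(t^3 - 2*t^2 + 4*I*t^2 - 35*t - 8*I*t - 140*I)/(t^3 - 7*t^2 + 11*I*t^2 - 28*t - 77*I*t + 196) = (t + 5)/(t + 7*I)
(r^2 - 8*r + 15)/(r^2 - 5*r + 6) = (r - 5)/(r - 2)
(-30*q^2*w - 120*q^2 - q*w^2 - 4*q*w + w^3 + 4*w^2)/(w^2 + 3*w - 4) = (-30*q^2 - q*w + w^2)/(w - 1)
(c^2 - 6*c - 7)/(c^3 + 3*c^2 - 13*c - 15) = (c - 7)/(c^2 + 2*c - 15)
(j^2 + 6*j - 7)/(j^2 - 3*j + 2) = (j + 7)/(j - 2)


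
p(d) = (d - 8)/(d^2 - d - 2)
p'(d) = (1 - 2*d)*(d - 8)/(d^2 - d - 2)^2 + 1/(d^2 - d - 2) = (d^2 - d - (d - 8)*(2*d - 1) - 2)/(-d^2 + d + 2)^2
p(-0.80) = 15.71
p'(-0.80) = -74.74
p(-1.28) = -10.10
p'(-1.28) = -38.08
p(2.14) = -13.33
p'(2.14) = 101.74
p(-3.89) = -0.70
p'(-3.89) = -0.30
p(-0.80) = 15.71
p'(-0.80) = -74.74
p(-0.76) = 13.22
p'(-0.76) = -51.82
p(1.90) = 21.03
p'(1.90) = 199.64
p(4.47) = -0.26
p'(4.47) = 0.23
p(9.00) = 0.01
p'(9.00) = 0.01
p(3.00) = -1.25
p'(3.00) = 1.81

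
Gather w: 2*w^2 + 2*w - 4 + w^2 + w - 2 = 3*w^2 + 3*w - 6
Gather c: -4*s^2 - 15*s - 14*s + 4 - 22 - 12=-4*s^2 - 29*s - 30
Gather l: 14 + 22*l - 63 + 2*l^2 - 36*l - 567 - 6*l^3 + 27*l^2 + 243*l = -6*l^3 + 29*l^2 + 229*l - 616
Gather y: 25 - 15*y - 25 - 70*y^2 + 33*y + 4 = -70*y^2 + 18*y + 4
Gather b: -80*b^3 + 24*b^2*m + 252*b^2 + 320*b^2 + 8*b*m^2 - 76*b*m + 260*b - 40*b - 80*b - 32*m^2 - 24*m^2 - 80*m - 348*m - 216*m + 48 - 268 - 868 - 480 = -80*b^3 + b^2*(24*m + 572) + b*(8*m^2 - 76*m + 140) - 56*m^2 - 644*m - 1568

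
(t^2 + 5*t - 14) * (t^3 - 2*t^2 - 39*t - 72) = t^5 + 3*t^4 - 63*t^3 - 239*t^2 + 186*t + 1008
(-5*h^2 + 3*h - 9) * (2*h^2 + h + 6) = -10*h^4 + h^3 - 45*h^2 + 9*h - 54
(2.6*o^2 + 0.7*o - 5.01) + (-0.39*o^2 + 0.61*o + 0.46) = 2.21*o^2 + 1.31*o - 4.55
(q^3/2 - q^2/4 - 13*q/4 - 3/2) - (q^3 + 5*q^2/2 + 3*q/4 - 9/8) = -q^3/2 - 11*q^2/4 - 4*q - 3/8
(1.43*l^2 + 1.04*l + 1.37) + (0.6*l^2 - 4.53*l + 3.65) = 2.03*l^2 - 3.49*l + 5.02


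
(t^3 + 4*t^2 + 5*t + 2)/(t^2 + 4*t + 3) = (t^2 + 3*t + 2)/(t + 3)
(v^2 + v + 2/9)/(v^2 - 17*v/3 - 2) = (v + 2/3)/(v - 6)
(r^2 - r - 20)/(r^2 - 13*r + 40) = (r + 4)/(r - 8)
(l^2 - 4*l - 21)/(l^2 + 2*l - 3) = (l - 7)/(l - 1)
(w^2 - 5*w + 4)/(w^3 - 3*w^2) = (w^2 - 5*w + 4)/(w^2*(w - 3))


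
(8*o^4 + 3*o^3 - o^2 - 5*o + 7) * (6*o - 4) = 48*o^5 - 14*o^4 - 18*o^3 - 26*o^2 + 62*o - 28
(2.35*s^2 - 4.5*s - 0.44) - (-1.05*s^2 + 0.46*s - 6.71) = 3.4*s^2 - 4.96*s + 6.27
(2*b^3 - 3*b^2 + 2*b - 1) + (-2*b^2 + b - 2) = 2*b^3 - 5*b^2 + 3*b - 3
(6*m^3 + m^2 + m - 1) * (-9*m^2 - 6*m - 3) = -54*m^5 - 45*m^4 - 33*m^3 + 3*m + 3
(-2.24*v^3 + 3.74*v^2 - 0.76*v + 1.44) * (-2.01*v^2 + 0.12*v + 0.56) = 4.5024*v^5 - 7.7862*v^4 + 0.722*v^3 - 0.8912*v^2 - 0.2528*v + 0.8064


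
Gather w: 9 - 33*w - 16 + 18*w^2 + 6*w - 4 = 18*w^2 - 27*w - 11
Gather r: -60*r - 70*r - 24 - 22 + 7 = -130*r - 39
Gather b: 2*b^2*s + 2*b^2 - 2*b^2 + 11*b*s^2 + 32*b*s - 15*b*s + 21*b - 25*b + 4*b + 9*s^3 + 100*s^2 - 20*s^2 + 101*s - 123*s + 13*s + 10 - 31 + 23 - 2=2*b^2*s + b*(11*s^2 + 17*s) + 9*s^3 + 80*s^2 - 9*s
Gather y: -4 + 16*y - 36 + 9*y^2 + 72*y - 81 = 9*y^2 + 88*y - 121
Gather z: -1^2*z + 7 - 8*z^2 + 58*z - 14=-8*z^2 + 57*z - 7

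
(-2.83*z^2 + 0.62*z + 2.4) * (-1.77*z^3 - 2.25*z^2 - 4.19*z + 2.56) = 5.0091*z^5 + 5.2701*z^4 + 6.2147*z^3 - 15.2426*z^2 - 8.4688*z + 6.144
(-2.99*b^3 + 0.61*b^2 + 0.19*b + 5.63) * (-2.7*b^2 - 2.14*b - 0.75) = 8.073*b^5 + 4.7516*b^4 + 0.4241*b^3 - 16.0651*b^2 - 12.1907*b - 4.2225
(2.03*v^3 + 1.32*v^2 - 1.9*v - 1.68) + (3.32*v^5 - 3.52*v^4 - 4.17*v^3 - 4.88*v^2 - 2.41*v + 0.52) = 3.32*v^5 - 3.52*v^4 - 2.14*v^3 - 3.56*v^2 - 4.31*v - 1.16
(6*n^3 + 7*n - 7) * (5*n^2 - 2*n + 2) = 30*n^5 - 12*n^4 + 47*n^3 - 49*n^2 + 28*n - 14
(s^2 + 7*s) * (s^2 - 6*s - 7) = s^4 + s^3 - 49*s^2 - 49*s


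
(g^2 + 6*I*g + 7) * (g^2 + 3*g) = g^4 + 3*g^3 + 6*I*g^3 + 7*g^2 + 18*I*g^2 + 21*g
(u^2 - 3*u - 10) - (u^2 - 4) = -3*u - 6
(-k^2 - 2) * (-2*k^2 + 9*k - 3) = 2*k^4 - 9*k^3 + 7*k^2 - 18*k + 6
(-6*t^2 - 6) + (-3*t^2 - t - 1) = -9*t^2 - t - 7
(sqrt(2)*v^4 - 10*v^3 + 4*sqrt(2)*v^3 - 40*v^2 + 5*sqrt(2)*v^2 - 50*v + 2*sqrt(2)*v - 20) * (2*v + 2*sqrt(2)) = 2*sqrt(2)*v^5 - 16*v^4 + 8*sqrt(2)*v^4 - 64*v^3 - 10*sqrt(2)*v^3 - 76*sqrt(2)*v^2 - 80*v^2 - 100*sqrt(2)*v - 32*v - 40*sqrt(2)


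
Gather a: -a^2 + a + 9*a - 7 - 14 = -a^2 + 10*a - 21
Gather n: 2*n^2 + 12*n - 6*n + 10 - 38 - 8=2*n^2 + 6*n - 36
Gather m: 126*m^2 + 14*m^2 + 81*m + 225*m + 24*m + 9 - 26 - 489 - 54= 140*m^2 + 330*m - 560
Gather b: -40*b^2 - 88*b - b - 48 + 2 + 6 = -40*b^2 - 89*b - 40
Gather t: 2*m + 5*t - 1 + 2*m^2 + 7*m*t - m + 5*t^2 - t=2*m^2 + m + 5*t^2 + t*(7*m + 4) - 1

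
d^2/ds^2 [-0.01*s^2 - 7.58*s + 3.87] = -0.0200000000000000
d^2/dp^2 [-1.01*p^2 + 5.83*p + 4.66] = -2.02000000000000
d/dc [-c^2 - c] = -2*c - 1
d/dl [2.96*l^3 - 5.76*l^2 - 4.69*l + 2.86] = 8.88*l^2 - 11.52*l - 4.69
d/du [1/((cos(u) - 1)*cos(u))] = (-sin(u)/cos(u)^2 + 2*tan(u))/(cos(u) - 1)^2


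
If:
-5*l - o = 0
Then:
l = -o/5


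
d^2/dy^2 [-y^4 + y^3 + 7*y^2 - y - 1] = -12*y^2 + 6*y + 14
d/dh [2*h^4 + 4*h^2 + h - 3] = 8*h^3 + 8*h + 1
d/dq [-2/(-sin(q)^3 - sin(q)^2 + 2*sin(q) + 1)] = 2*(-3*sin(q)^2 - 2*sin(q) + 2)*cos(q)/(sin(q)^3 + sin(q)^2 - 2*sin(q) - 1)^2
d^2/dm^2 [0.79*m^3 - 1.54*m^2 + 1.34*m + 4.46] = 4.74*m - 3.08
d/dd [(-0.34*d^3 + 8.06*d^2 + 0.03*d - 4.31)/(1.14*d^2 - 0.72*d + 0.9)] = (-0.3876*d^4 + 0.489599999999999*d^3 - 6.7554*d^2 + 24.3348*d - 3.0762)/(1.2996*d^4 - 1.6416*d^3 + 2.5704*d^2 - 1.296*d + 0.81)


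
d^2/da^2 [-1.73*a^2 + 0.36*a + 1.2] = -3.46000000000000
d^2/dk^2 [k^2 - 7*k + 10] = 2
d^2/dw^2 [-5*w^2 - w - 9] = -10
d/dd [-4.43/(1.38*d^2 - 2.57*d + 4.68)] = (12.2268*d - 11.3851)/(1.38*d^2 - 2.57*d + 4.68)^2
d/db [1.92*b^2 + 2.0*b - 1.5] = 3.84*b + 2.0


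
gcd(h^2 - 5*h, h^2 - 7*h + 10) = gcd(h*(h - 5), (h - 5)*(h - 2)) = h - 5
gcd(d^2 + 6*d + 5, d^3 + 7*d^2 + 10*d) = d + 5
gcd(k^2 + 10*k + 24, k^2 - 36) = k + 6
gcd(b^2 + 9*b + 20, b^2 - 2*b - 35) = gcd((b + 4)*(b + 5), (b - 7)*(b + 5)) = b + 5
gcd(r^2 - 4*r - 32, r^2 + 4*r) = r + 4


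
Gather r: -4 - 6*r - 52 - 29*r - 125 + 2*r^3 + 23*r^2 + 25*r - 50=2*r^3 + 23*r^2 - 10*r - 231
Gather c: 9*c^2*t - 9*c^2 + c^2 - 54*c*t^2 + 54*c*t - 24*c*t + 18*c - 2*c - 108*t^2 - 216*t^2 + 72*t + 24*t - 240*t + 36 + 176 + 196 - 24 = c^2*(9*t - 8) + c*(-54*t^2 + 30*t + 16) - 324*t^2 - 144*t + 384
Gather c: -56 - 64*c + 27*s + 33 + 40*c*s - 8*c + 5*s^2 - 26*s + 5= c*(40*s - 72) + 5*s^2 + s - 18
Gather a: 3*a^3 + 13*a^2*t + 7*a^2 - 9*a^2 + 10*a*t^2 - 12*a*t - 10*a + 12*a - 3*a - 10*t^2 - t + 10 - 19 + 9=3*a^3 + a^2*(13*t - 2) + a*(10*t^2 - 12*t - 1) - 10*t^2 - t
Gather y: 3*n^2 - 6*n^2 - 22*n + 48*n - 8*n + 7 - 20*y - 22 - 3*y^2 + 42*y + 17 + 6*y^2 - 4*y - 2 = -3*n^2 + 18*n + 3*y^2 + 18*y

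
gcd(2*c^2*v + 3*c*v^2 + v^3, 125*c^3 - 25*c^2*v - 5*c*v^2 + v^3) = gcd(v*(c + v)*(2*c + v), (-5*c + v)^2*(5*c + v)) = 1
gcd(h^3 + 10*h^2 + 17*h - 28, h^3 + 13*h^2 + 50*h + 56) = h^2 + 11*h + 28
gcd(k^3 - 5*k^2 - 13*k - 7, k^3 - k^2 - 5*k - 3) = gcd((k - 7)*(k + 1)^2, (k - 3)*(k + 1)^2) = k^2 + 2*k + 1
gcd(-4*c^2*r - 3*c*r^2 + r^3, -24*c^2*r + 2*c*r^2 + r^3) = -4*c*r + r^2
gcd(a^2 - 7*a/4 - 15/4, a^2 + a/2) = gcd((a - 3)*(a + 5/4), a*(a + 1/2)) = 1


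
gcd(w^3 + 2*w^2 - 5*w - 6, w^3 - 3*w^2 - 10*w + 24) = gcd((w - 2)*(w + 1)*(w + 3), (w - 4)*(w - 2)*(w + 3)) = w^2 + w - 6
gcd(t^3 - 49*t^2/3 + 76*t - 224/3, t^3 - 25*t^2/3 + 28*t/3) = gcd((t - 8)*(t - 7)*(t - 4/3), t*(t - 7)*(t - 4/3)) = t^2 - 25*t/3 + 28/3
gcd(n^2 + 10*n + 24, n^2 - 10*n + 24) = 1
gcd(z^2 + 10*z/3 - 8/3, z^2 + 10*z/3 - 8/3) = z^2 + 10*z/3 - 8/3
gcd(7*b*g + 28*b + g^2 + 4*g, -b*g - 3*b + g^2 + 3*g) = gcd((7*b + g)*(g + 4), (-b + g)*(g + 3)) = 1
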